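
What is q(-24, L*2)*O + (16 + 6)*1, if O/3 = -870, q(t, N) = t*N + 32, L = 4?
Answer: 417622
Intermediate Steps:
q(t, N) = 32 + N*t (q(t, N) = N*t + 32 = 32 + N*t)
O = -2610 (O = 3*(-870) = -2610)
q(-24, L*2)*O + (16 + 6)*1 = (32 + (4*2)*(-24))*(-2610) + (16 + 6)*1 = (32 + 8*(-24))*(-2610) + 22*1 = (32 - 192)*(-2610) + 22 = -160*(-2610) + 22 = 417600 + 22 = 417622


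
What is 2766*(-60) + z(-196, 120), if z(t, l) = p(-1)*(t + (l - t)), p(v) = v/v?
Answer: -165840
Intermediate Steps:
p(v) = 1
z(t, l) = l (z(t, l) = 1*(t + (l - t)) = 1*l = l)
2766*(-60) + z(-196, 120) = 2766*(-60) + 120 = -165960 + 120 = -165840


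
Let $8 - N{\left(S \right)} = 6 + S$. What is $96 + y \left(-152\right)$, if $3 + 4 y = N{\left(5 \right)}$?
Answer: $324$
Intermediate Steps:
$N{\left(S \right)} = 2 - S$ ($N{\left(S \right)} = 8 - \left(6 + S\right) = 2 - S$)
$y = - \frac{3}{2}$ ($y = - \frac{3}{4} + \frac{2 - 5}{4} = - \frac{3}{4} + \frac{1}{4} \left(-3\right) = - \frac{3}{4} - \frac{3}{4} = - \frac{3}{2} \approx -1.5$)
$96 + y \left(-152\right) = 96 - -228 = 96 + 228 = 324$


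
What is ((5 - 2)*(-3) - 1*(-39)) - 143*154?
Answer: -21992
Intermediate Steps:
((5 - 2)*(-3) - 1*(-39)) - 143*154 = (3*(-3) + 39) - 22022 = (-9 + 39) - 22022 = 30 - 22022 = -21992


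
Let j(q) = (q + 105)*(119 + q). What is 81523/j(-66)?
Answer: 6271/159 ≈ 39.440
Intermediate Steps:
j(q) = (105 + q)*(119 + q)
81523/j(-66) = 81523/(12495 + (-66)**2 + 224*(-66)) = 81523/(12495 + 4356 - 14784) = 81523/2067 = 81523*(1/2067) = 6271/159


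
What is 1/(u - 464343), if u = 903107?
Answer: 1/438764 ≈ 2.2791e-6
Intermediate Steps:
1/(u - 464343) = 1/(903107 - 464343) = 1/438764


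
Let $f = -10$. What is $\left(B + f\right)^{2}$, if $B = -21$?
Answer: $961$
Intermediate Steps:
$\left(B + f\right)^{2} = \left(-21 - 10\right)^{2} = \left(-31\right)^{2} = 961$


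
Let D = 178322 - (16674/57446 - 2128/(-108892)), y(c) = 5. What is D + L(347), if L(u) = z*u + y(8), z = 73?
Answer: 22749327100985/111703747 ≈ 2.0366e+5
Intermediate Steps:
L(u) = 5 + 73*u (L(u) = 73*u + 5 = 5 + 73*u)
D = 19919200966993/111703747 (D = 178322 - (16674*(1/57446) - 2128*(-1/108892)) = 178322 - (8337/28723 + 76/3889) = 178322 - 1*34605541/111703747 = 178322 - 34605541/111703747 = 19919200966993/111703747 ≈ 1.7832e+5)
D + L(347) = 19919200966993/111703747 + (5 + 73*347) = 19919200966993/111703747 + (5 + 25331) = 19919200966993/111703747 + 25336 = 22749327100985/111703747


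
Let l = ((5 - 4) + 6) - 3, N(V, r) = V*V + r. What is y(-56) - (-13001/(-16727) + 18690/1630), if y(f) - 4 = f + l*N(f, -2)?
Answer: 34004256558/2726501 ≈ 12472.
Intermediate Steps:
N(V, r) = r + V**2 (N(V, r) = V**2 + r = r + V**2)
l = 4 (l = (1 + 6) - 3 = 7 - 3 = 4)
y(f) = -4 + f + 4*f**2 (y(f) = 4 + (f + 4*(-2 + f**2)) = 4 + (f + (-8 + 4*f**2)) = 4 + (-8 + f + 4*f**2) = -4 + f + 4*f**2)
y(-56) - (-13001/(-16727) + 18690/1630) = (-4 - 56 + 4*(-56)**2) - (-13001/(-16727) + 18690/1630) = (-4 - 56 + 4*3136) - (-13001*(-1/16727) + 18690*(1/1630)) = (-4 - 56 + 12544) - (13001/16727 + 1869/163) = 12484 - 1*33381926/2726501 = 12484 - 33381926/2726501 = 34004256558/2726501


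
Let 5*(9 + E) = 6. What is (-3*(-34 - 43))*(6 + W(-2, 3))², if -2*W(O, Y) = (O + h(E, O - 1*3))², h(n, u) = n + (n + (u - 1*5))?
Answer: 20289742704/625 ≈ 3.2464e+7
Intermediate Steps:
E = -39/5 (E = -9 + (⅕)*6 = -9 + 6/5 = -39/5 ≈ -7.8000)
h(n, u) = -5 + u + 2*n (h(n, u) = n + (n + (u - 5)) = n + (n + (-5 + u)) = n + (-5 + n + u) = -5 + u + 2*n)
W(O, Y) = -(-118/5 + 2*O)²/2 (W(O, Y) = -(O + (-5 + (O - 1*3) + 2*(-39/5)))²/2 = -(O + (-5 + (O - 3) - 78/5))²/2 = -(O + (-5 + (-3 + O) - 78/5))²/2 = -(O + (-118/5 + O))²/2 = -(-118/5 + 2*O)²/2)
(-3*(-34 - 43))*(6 + W(-2, 3))² = (-3*(-34 - 43))*(6 - 2*(-59 + 5*(-2))²/25)² = (-3*(-77))*(6 - 2*(-59 - 10)²/25)² = 231*(6 - 2/25*(-69)²)² = 231*(6 - 2/25*4761)² = 231*(6 - 9522/25)² = 231*(-9372/25)² = 231*(87834384/625) = 20289742704/625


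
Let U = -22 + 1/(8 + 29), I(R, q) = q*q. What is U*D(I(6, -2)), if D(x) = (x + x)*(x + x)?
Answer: -52032/37 ≈ -1406.3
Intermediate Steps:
I(R, q) = q²
U = -813/37 (U = -22 + 1/37 = -813/37 ≈ -21.973)
D(x) = 4*x² (D(x) = (2*x)*(2*x) = 4*x²)
U*D(I(6, -2)) = -3252*((-2)²)²/37 = -3252*4²/37 = -3252*16/37 = -813/37*64 = -52032/37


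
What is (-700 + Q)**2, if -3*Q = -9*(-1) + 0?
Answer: 494209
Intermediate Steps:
Q = -3 (Q = -(-9*(-1) + 0)/3 = -(9 + 0)/3 = -1/3*9 = -3)
(-700 + Q)**2 = (-700 - 3)**2 = (-703)**2 = 494209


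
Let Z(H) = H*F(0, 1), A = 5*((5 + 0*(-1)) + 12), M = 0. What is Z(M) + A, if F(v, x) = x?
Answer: 85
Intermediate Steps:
A = 85 (A = 5*((5 + 0) + 12) = 5*(5 + 12) = 5*17 = 85)
Z(H) = H (Z(H) = H*1 = H)
Z(M) + A = 0 + 85 = 85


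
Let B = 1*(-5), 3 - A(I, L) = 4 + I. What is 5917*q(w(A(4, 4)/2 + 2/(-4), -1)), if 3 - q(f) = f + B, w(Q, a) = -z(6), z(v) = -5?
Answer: 17751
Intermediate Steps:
A(I, L) = -1 - I (A(I, L) = 3 - (4 + I) = 3 + (-4 - I) = -1 - I)
B = -5
w(Q, a) = 5 (w(Q, a) = -1*(-5) = 5)
q(f) = 8 - f (q(f) = 3 - (f - 5) = 3 - (-5 + f) = 3 + (5 - f) = 8 - f)
5917*q(w(A(4, 4)/2 + 2/(-4), -1)) = 5917*(8 - 1*5) = 5917*(8 - 5) = 5917*3 = 17751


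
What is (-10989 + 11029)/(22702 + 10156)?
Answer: 20/16429 ≈ 0.0012174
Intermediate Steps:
(-10989 + 11029)/(22702 + 10156) = 40/32858 = 40*(1/32858) = 20/16429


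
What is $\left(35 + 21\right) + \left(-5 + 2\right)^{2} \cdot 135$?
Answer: $1271$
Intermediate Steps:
$\left(35 + 21\right) + \left(-5 + 2\right)^{2} \cdot 135 = 56 + \left(-3\right)^{2} \cdot 135 = 56 + 9 \cdot 135 = 56 + 1215 = 1271$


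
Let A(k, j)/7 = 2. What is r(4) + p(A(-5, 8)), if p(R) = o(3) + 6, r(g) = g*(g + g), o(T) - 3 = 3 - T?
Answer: 41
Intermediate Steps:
A(k, j) = 14 (A(k, j) = 7*2 = 14)
o(T) = 6 - T (o(T) = 3 + (3 - T) = 6 - T)
r(g) = 2*g**2 (r(g) = g*(2*g) = 2*g**2)
p(R) = 9 (p(R) = (6 - 1*3) + 6 = (6 - 3) + 6 = 3 + 6 = 9)
r(4) + p(A(-5, 8)) = 2*4**2 + 9 = 2*16 + 9 = 32 + 9 = 41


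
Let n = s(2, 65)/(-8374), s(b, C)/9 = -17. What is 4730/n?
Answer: 39609020/153 ≈ 2.5888e+5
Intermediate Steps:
s(b, C) = -153 (s(b, C) = 9*(-17) = -153)
n = 153/8374 (n = -153/(-8374) = -153*(-1/8374) = 153/8374 ≈ 0.018271)
4730/n = 4730/(153/8374) = 4730*(8374/153) = 39609020/153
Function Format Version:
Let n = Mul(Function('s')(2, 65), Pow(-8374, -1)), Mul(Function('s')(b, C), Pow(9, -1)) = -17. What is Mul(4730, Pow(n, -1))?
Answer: Rational(39609020, 153) ≈ 2.5888e+5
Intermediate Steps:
Function('s')(b, C) = -153 (Function('s')(b, C) = Mul(9, -17) = -153)
n = Rational(153, 8374) (n = Mul(-153, Pow(-8374, -1)) = Mul(-153, Rational(-1, 8374)) = Rational(153, 8374) ≈ 0.018271)
Mul(4730, Pow(n, -1)) = Mul(4730, Pow(Rational(153, 8374), -1)) = Mul(4730, Rational(8374, 153)) = Rational(39609020, 153)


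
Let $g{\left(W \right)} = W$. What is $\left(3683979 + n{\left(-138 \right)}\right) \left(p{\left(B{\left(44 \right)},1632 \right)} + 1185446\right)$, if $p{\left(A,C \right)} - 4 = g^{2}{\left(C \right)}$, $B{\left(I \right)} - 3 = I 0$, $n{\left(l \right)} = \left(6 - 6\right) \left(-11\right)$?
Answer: $14179170989646$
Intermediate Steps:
$n{\left(l \right)} = 0$ ($n{\left(l \right)} = 0 \left(-11\right) = 0$)
$B{\left(I \right)} = 3$ ($B{\left(I \right)} = 3 + I 0 = 3 + 0 = 3$)
$p{\left(A,C \right)} = 4 + C^{2}$
$\left(3683979 + n{\left(-138 \right)}\right) \left(p{\left(B{\left(44 \right)},1632 \right)} + 1185446\right) = \left(3683979 + 0\right) \left(\left(4 + 1632^{2}\right) + 1185446\right) = 3683979 \left(\left(4 + 2663424\right) + 1185446\right) = 3683979 \left(2663428 + 1185446\right) = 3683979 \cdot 3848874 = 14179170989646$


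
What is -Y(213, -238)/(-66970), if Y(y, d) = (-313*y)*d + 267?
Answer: 15867489/66970 ≈ 236.93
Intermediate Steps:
Y(y, d) = 267 - 313*d*y (Y(y, d) = -313*d*y + 267 = 267 - 313*d*y)
-Y(213, -238)/(-66970) = -(267 - 313*(-238)*213)/(-66970) = -(267 + 15867222)*(-1)/66970 = -15867489*(-1)/66970 = -1*(-15867489/66970) = 15867489/66970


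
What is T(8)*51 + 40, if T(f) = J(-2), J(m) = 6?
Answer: 346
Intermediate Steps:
T(f) = 6
T(8)*51 + 40 = 6*51 + 40 = 306 + 40 = 346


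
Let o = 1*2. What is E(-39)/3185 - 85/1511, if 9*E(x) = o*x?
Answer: -65497/1110585 ≈ -0.058975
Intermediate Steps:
o = 2
E(x) = 2*x/9 (E(x) = (2*x)/9 = 2*x/9)
E(-39)/3185 - 85/1511 = ((2/9)*(-39))/3185 - 85/1511 = -26/3*1/3185 - 85*1/1511 = -2/735 - 85/1511 = -65497/1110585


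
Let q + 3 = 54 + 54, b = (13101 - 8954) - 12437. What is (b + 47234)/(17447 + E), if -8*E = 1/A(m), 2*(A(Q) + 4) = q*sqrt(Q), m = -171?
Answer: 4099215473059328/1836457794854525 - 9813888*I*sqrt(19)/1836457794854525 ≈ 2.2321 - 2.3294e-8*I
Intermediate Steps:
b = -8290 (b = 4147 - 12437 = -8290)
q = 105 (q = -3 + (54 + 54) = -3 + 108 = 105)
A(Q) = -4 + 105*sqrt(Q)/2 (A(Q) = -4 + (105*sqrt(Q))/2 = -4 + 105*sqrt(Q)/2)
E = -1/(8*(-4 + 315*I*sqrt(19)/2)) (E = -1/(8*(-4 + 105*sqrt(-171)/2)) = -1/(8*(-4 + 105*(3*I*sqrt(19))/2)) = -1/(8*(-4 + 315*I*sqrt(19)/2)) ≈ 1.0608e-6 + 0.00018207*I)
(b + 47234)/(17447 + E) = (-8290 + 47234)/(17447 + (2/1885339 + 315*I*sqrt(19)/7541356)) = 38944/(32893509535/1885339 + 315*I*sqrt(19)/7541356)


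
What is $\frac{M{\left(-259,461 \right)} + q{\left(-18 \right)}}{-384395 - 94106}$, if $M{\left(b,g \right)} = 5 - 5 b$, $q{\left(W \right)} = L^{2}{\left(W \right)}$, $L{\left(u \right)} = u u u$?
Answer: $- \frac{34013524}{478501} \approx -71.083$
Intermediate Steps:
$L{\left(u \right)} = u^{3}$ ($L{\left(u \right)} = u^{2} u = u^{3}$)
$q{\left(W \right)} = W^{6}$ ($q{\left(W \right)} = \left(W^{3}\right)^{2} = W^{6}$)
$\frac{M{\left(-259,461 \right)} + q{\left(-18 \right)}}{-384395 - 94106} = \frac{\left(5 - -1295\right) + \left(-18\right)^{6}}{-384395 - 94106} = \frac{\left(5 + 1295\right) + 34012224}{-478501} = \left(1300 + 34012224\right) \left(- \frac{1}{478501}\right) = 34013524 \left(- \frac{1}{478501}\right) = - \frac{34013524}{478501}$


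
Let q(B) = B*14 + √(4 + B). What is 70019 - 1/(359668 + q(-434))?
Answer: 4377143360490697/62513651447 + I*√430/125027302894 ≈ 70019.0 + 1.6586e-10*I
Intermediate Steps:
q(B) = √(4 + B) + 14*B (q(B) = 14*B + √(4 + B) = √(4 + B) + 14*B)
70019 - 1/(359668 + q(-434)) = 70019 - 1/(359668 + (√(4 - 434) + 14*(-434))) = 70019 - 1/(359668 + (√(-430) - 6076)) = 70019 - 1/(359668 + (I*√430 - 6076)) = 70019 - 1/(359668 + (-6076 + I*√430)) = 70019 - 1/(353592 + I*√430)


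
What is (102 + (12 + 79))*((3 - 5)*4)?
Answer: -1544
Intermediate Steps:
(102 + (12 + 79))*((3 - 5)*4) = (102 + 91)*(-2*4) = 193*(-8) = -1544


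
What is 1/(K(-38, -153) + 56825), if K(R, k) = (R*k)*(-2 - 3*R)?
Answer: 1/707993 ≈ 1.4124e-6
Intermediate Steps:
K(R, k) = R*k*(-2 - 3*R)
1/(K(-38, -153) + 56825) = 1/(-1*(-38)*(-153)*(2 + 3*(-38)) + 56825) = 1/(-1*(-38)*(-153)*(2 - 114) + 56825) = 1/(-1*(-38)*(-153)*(-112) + 56825) = 1/(651168 + 56825) = 1/707993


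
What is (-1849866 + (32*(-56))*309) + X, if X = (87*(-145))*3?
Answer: -2441439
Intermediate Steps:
X = -37845 (X = -12615*3 = -37845)
(-1849866 + (32*(-56))*309) + X = (-1849866 + (32*(-56))*309) - 37845 = (-1849866 - 1792*309) - 37845 = (-1849866 - 553728) - 37845 = -2403594 - 37845 = -2441439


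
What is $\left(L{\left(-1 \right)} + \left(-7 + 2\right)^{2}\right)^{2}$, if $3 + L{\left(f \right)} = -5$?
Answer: $289$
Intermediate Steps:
$L{\left(f \right)} = -8$ ($L{\left(f \right)} = -3 - 5 = -8$)
$\left(L{\left(-1 \right)} + \left(-7 + 2\right)^{2}\right)^{2} = \left(-8 + \left(-7 + 2\right)^{2}\right)^{2} = \left(-8 + \left(-5\right)^{2}\right)^{2} = \left(-8 + 25\right)^{2} = 17^{2} = 289$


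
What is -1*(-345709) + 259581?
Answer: 605290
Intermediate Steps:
-1*(-345709) + 259581 = 345709 + 259581 = 605290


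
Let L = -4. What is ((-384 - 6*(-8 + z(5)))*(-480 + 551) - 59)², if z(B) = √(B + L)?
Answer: 592484281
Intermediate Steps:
z(B) = √(-4 + B) (z(B) = √(B - 4) = √(-4 + B))
((-384 - 6*(-8 + z(5)))*(-480 + 551) - 59)² = ((-384 - 6*(-8 + √(-4 + 5)))*(-480 + 551) - 59)² = ((-384 - 6*(-8 + √1))*71 - 59)² = ((-384 - 6*(-8 + 1))*71 - 59)² = ((-384 - 6*(-7))*71 - 59)² = ((-384 + 42)*71 - 59)² = (-342*71 - 59)² = (-24282 - 59)² = (-24341)² = 592484281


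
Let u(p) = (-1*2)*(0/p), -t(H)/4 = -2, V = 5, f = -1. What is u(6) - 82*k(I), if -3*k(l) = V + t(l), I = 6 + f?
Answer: 1066/3 ≈ 355.33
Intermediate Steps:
I = 5 (I = 6 - 1 = 5)
t(H) = 8 (t(H) = -4*(-2) = 8)
u(p) = 0 (u(p) = -2*0 = 0)
k(l) = -13/3 (k(l) = -(5 + 8)/3 = -1/3*13 = -13/3)
u(6) - 82*k(I) = 0 - 82*(-13/3) = 0 + 1066/3 = 1066/3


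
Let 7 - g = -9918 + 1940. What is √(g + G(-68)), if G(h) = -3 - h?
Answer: 5*√322 ≈ 89.722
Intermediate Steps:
g = 7985 (g = 7 - (-9918 + 1940) = 7 - 1*(-7978) = 7 + 7978 = 7985)
√(g + G(-68)) = √(7985 + (-3 - 1*(-68))) = √(7985 + (-3 + 68)) = √(7985 + 65) = √8050 = 5*√322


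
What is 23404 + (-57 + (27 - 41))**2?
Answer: 28445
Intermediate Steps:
23404 + (-57 + (27 - 41))**2 = 23404 + (-57 - 14)**2 = 23404 + (-71)**2 = 23404 + 5041 = 28445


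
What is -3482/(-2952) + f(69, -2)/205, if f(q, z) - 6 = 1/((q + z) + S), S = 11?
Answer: 115979/95940 ≈ 1.2089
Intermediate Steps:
f(q, z) = 6 + 1/(11 + q + z) (f(q, z) = 6 + 1/((q + z) + 11) = 6 + 1/(11 + q + z))
-3482/(-2952) + f(69, -2)/205 = -3482/(-2952) + ((67 + 6*69 + 6*(-2))/(11 + 69 - 2))/205 = -3482*(-1/2952) + ((67 + 414 - 12)/78)*(1/205) = 1741/1476 + ((1/78)*469)*(1/205) = 1741/1476 + (469/78)*(1/205) = 1741/1476 + 469/15990 = 115979/95940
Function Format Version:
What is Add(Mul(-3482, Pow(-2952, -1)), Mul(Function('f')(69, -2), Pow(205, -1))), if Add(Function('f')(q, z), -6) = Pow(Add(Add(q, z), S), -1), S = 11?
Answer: Rational(115979, 95940) ≈ 1.2089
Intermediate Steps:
Function('f')(q, z) = Add(6, Pow(Add(11, q, z), -1)) (Function('f')(q, z) = Add(6, Pow(Add(Add(q, z), 11), -1)) = Add(6, Pow(Add(11, q, z), -1)))
Add(Mul(-3482, Pow(-2952, -1)), Mul(Function('f')(69, -2), Pow(205, -1))) = Add(Mul(-3482, Pow(-2952, -1)), Mul(Mul(Pow(Add(11, 69, -2), -1), Add(67, Mul(6, 69), Mul(6, -2))), Pow(205, -1))) = Add(Mul(-3482, Rational(-1, 2952)), Mul(Mul(Pow(78, -1), Add(67, 414, -12)), Rational(1, 205))) = Add(Rational(1741, 1476), Mul(Mul(Rational(1, 78), 469), Rational(1, 205))) = Add(Rational(1741, 1476), Mul(Rational(469, 78), Rational(1, 205))) = Add(Rational(1741, 1476), Rational(469, 15990)) = Rational(115979, 95940)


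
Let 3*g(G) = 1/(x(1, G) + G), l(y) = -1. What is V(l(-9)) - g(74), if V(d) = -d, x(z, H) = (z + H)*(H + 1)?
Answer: 17096/17097 ≈ 0.99994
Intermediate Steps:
x(z, H) = (1 + H)*(H + z) (x(z, H) = (H + z)*(1 + H) = (1 + H)*(H + z))
g(G) = 1/(3*(1 + G**2 + 3*G)) (g(G) = 1/(3*((G + 1 + G**2 + G*1) + G)) = 1/(3*((G + 1 + G**2 + G) + G)) = 1/(3*((1 + G**2 + 2*G) + G)) = 1/(3*(1 + G**2 + 3*G)))
V(l(-9)) - g(74) = -1*(-1) - 1/(3*(1 + 74**2 + 3*74)) = 1 - 1/(3*(1 + 5476 + 222)) = 1 - 1/(3*5699) = 1 - 1*1/17097 = 1 - 1/17097 = 17096/17097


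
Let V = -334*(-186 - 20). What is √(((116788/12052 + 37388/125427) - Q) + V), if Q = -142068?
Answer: √30117562544713505358885/377911551 ≈ 459.22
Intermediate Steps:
V = 68804 (V = -334*(-206) = 68804)
√(((116788/12052 + 37388/125427) - Q) + V) = √(((116788/12052 + 37388/125427) - 1*(-142068)) + 68804) = √(((116788*(1/12052) + 37388*(1/125427)) + 142068) + 68804) = √(((29197/3013 + 37388/125427) + 142068) + 68804) = √((3774742163/377911551 + 142068) + 68804) = √(53692912969631/377911551 + 68804) = √(79694739324635/377911551) = √30117562544713505358885/377911551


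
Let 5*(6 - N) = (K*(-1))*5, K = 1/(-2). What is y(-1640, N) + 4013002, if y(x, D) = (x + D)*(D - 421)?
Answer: 18768547/4 ≈ 4.6921e+6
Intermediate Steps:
K = -½ ≈ -0.50000
N = 11/2 (N = 6 - (-½*(-1))*5/5 = 6 - 5/10 = 6 - ⅕*5/2 = 6 - ½ = 11/2 ≈ 5.5000)
y(x, D) = (-421 + D)*(D + x) (y(x, D) = (D + x)*(-421 + D) = (-421 + D)*(D + x))
y(-1640, N) + 4013002 = ((11/2)² - 421*11/2 - 421*(-1640) + (11/2)*(-1640)) + 4013002 = (121/4 - 4631/2 + 690440 - 9020) + 4013002 = 2716539/4 + 4013002 = 18768547/4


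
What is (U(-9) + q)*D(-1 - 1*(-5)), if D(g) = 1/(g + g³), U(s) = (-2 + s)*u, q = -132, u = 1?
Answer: -143/68 ≈ -2.1029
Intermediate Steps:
U(s) = -2 + s (U(s) = (-2 + s)*1 = -2 + s)
(U(-9) + q)*D(-1 - 1*(-5)) = ((-2 - 9) - 132)/((-1 - 1*(-5)) + (-1 - 1*(-5))³) = (-11 - 132)/((-1 + 5) + (-1 + 5)³) = -143/(4 + 4³) = -143/(4 + 64) = -143/68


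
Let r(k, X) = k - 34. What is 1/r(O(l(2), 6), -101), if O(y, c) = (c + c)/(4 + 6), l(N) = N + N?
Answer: -5/164 ≈ -0.030488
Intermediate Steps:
l(N) = 2*N
O(y, c) = c/5 (O(y, c) = (2*c)/10 = (2*c)*(1/10) = c/5)
r(k, X) = -34 + k
1/r(O(l(2), 6), -101) = 1/(-34 + (1/5)*6) = 1/(-34 + 6/5) = 1/(-164/5) = -5/164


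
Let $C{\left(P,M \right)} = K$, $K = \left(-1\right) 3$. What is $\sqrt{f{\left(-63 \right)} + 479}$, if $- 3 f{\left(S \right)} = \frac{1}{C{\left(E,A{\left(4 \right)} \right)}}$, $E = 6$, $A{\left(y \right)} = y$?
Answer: $\frac{14 \sqrt{22}}{3} \approx 21.889$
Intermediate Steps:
$K = -3$
$C{\left(P,M \right)} = -3$
$f{\left(S \right)} = \frac{1}{9}$ ($f{\left(S \right)} = - \frac{1}{3 \left(-3\right)} = \left(- \frac{1}{3}\right) \left(- \frac{1}{3}\right) = \frac{1}{9}$)
$\sqrt{f{\left(-63 \right)} + 479} = \sqrt{\frac{1}{9} + 479} = \sqrt{\frac{4312}{9}} = \frac{14 \sqrt{22}}{3}$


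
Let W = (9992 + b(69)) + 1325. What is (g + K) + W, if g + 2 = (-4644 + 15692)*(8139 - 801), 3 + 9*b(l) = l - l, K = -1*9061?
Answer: 243217433/3 ≈ 8.1073e+7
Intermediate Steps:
K = -9061
b(l) = -⅓ (b(l) = -⅓ + (l - l)/9 = -⅓ + (⅑)*0 = -⅓ + 0 = -⅓)
g = 81070222 (g = -2 + (-4644 + 15692)*(8139 - 801) = -2 + 11048*7338 = -2 + 81070224 = 81070222)
W = 33950/3 (W = (9992 - ⅓) + 1325 = 29975/3 + 1325 = 33950/3 ≈ 11317.)
(g + K) + W = (81070222 - 9061) + 33950/3 = 81061161 + 33950/3 = 243217433/3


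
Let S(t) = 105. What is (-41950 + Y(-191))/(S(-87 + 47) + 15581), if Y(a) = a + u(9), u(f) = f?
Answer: -21066/7843 ≈ -2.6860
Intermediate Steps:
Y(a) = 9 + a (Y(a) = a + 9 = 9 + a)
(-41950 + Y(-191))/(S(-87 + 47) + 15581) = (-41950 + (9 - 191))/(105 + 15581) = (-41950 - 182)/15686 = -42132*1/15686 = -21066/7843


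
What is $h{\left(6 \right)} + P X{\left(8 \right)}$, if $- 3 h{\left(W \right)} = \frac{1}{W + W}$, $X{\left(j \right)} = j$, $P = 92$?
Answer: $\frac{26495}{36} \approx 735.97$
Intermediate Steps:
$h{\left(W \right)} = - \frac{1}{6 W}$ ($h{\left(W \right)} = - \frac{1}{3 \left(W + W\right)} = - \frac{1}{3 \cdot 2 W} = - \frac{\frac{1}{2} \frac{1}{W}}{3} = - \frac{1}{6 W}$)
$h{\left(6 \right)} + P X{\left(8 \right)} = - \frac{1}{6 \cdot 6} + 92 \cdot 8 = \left(- \frac{1}{6}\right) \frac{1}{6} + 736 = - \frac{1}{36} + 736 = \frac{26495}{36}$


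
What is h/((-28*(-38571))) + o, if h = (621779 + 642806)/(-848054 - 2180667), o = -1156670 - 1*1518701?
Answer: -1250155897357654099/467283190764 ≈ -2.6754e+6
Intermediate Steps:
o = -2675371 (o = -1156670 - 1518701 = -2675371)
h = -1264585/3028721 (h = 1264585/(-3028721) = 1264585*(-1/3028721) = -1264585/3028721 ≈ -0.41753)
h/((-28*(-38571))) + o = -1264585/(3028721*((-28*(-38571)))) - 2675371 = -1264585/3028721/1079988 - 2675371 = -1264585/3028721*1/1079988 - 2675371 = -180655/467283190764 - 2675371 = -1250155897357654099/467283190764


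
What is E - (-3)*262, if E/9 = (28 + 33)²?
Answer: 34275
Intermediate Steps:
E = 33489 (E = 9*(28 + 33)² = 9*61² = 9*3721 = 33489)
E - (-3)*262 = 33489 - (-3)*262 = 33489 - 1*(-786) = 33489 + 786 = 34275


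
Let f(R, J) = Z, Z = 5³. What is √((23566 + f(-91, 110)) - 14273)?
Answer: √9418 ≈ 97.046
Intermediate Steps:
Z = 125
f(R, J) = 125
√((23566 + f(-91, 110)) - 14273) = √((23566 + 125) - 14273) = √(23691 - 14273) = √9418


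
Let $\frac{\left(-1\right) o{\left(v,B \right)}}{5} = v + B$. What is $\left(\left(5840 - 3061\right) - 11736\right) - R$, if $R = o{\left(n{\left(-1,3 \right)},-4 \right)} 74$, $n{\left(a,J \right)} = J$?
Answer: $-9327$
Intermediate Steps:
$o{\left(v,B \right)} = - 5 B - 5 v$ ($o{\left(v,B \right)} = - 5 \left(v + B\right) = - 5 \left(B + v\right) = - 5 B - 5 v$)
$R = 370$ ($R = \left(\left(-5\right) \left(-4\right) - 15\right) 74 = \left(20 - 15\right) 74 = 5 \cdot 74 = 370$)
$\left(\left(5840 - 3061\right) - 11736\right) - R = \left(\left(5840 - 3061\right) - 11736\right) - 370 = \left(2779 - 11736\right) - 370 = -8957 - 370 = -9327$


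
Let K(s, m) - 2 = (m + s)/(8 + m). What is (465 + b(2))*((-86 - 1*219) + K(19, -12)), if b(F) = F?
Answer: -569273/4 ≈ -1.4232e+5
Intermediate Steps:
K(s, m) = 2 + (m + s)/(8 + m)
(465 + b(2))*((-86 - 1*219) + K(19, -12)) = (465 + 2)*((-86 - 1*219) + (16 + 19 + 3*(-12))/(8 - 12)) = 467*((-86 - 219) + (16 + 19 - 36)/(-4)) = 467*(-305 - ¼*(-1)) = 467*(-305 + ¼) = 467*(-1219/4) = -569273/4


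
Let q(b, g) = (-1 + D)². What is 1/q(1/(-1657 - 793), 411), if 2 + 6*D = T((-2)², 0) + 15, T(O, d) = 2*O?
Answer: 4/25 ≈ 0.16000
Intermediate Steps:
D = 7/2 (D = -⅓ + (2*(-2)² + 15)/6 = -⅓ + (2*4 + 15)/6 = -⅓ + (8 + 15)/6 = -⅓ + (⅙)*23 = -⅓ + 23/6 = 7/2 ≈ 3.5000)
q(b, g) = 25/4 (q(b, g) = (-1 + 7/2)² = (5/2)² = 25/4)
1/q(1/(-1657 - 793), 411) = 1/(25/4) = 4/25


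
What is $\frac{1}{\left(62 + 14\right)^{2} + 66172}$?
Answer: $\frac{1}{71948} \approx 1.3899 \cdot 10^{-5}$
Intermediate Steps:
$\frac{1}{\left(62 + 14\right)^{2} + 66172} = \frac{1}{76^{2} + 66172} = \frac{1}{5776 + 66172} = \frac{1}{71948}$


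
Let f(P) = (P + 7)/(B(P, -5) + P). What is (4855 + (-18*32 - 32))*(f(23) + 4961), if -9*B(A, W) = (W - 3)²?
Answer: 3014066171/143 ≈ 2.1077e+7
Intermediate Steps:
B(A, W) = -(-3 + W)²/9 (B(A, W) = -(W - 3)²/9 = -(-3 + W)²/9)
f(P) = (7 + P)/(-64/9 + P) (f(P) = (P + 7)/(-(-3 - 5)²/9 + P) = (7 + P)/(-⅑*(-8)² + P) = (7 + P)/(-⅑*64 + P) = (7 + P)/(-64/9 + P))
(4855 + (-18*32 - 32))*(f(23) + 4961) = (4855 + (-18*32 - 32))*(9*(7 + 23)/(-64 + 9*23) + 4961) = (4855 + (-576 - 32))*(9*30/(-64 + 207) + 4961) = (4855 - 608)*(9*30/143 + 4961) = 4247*(9*(1/143)*30 + 4961) = 4247*(270/143 + 4961) = 4247*(709693/143) = 3014066171/143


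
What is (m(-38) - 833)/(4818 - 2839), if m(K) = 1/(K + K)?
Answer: -63309/150404 ≈ -0.42093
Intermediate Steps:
m(K) = 1/(2*K)
(m(-38) - 833)/(4818 - 2839) = ((1/2)/(-38) - 833)/(4818 - 2839) = ((1/2)*(-1/38) - 833)/1979 = (-1/76 - 833)*(1/1979) = -63309/76*1/1979 = -63309/150404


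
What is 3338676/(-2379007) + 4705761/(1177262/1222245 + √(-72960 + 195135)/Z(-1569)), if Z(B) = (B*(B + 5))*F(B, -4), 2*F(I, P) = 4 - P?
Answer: 172446233995159033645766313440241315084/35297084049142787421341567295727 - 115004501013979333673946000*√543/14836897936467941213010961 ≈ 4.8854e+6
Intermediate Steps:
F(I, P) = 2 - P/2 (F(I, P) = (4 - P)/2 = 2 - P/2)
Z(B) = 4*B*(5 + B) (Z(B) = (B*(B + 5))*(2 - ½*(-4)) = (B*(5 + B))*(2 + 2) = (B*(5 + B))*4 = 4*B*(5 + B))
3338676/(-2379007) + 4705761/(1177262/1222245 + √(-72960 + 195135)/Z(-1569)) = 3338676/(-2379007) + 4705761/(1177262/1222245 + √(-72960 + 195135)/((4*(-1569)*(5 - 1569)))) = 3338676*(-1/2379007) + 4705761/(1177262*(1/1222245) + √122175/((4*(-1569)*(-1564)))) = -3338676/2379007 + 4705761/(1177262/1222245 + (15*√543)/9815664) = -3338676/2379007 + 4705761/(1177262/1222245 + (15*√543)*(1/9815664)) = -3338676/2379007 + 4705761/(1177262/1222245 + 5*√543/3271888)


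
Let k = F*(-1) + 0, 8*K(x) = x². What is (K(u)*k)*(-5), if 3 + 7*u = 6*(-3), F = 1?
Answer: 45/8 ≈ 5.6250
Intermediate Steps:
u = -3 (u = -3/7 + (6*(-3))/7 = -3/7 + (⅐)*(-18) = -3/7 - 18/7 = -3)
K(x) = x²/8
k = -1 (k = 1*(-1) + 0 = -1 + 0 = -1)
(K(u)*k)*(-5) = (((⅛)*(-3)²)*(-1))*(-5) = (((⅛)*9)*(-1))*(-5) = ((9/8)*(-1))*(-5) = -9/8*(-5) = 45/8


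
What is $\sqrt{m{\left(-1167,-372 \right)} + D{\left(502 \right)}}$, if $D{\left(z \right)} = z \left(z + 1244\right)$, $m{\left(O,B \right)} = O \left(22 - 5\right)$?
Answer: $19 \sqrt{2373} \approx 925.56$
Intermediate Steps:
$m{\left(O,B \right)} = 17 O$ ($m{\left(O,B \right)} = O 17 = 17 O$)
$D{\left(z \right)} = z \left(1244 + z\right)$
$\sqrt{m{\left(-1167,-372 \right)} + D{\left(502 \right)}} = \sqrt{17 \left(-1167\right) + 502 \left(1244 + 502\right)} = \sqrt{-19839 + 502 \cdot 1746} = \sqrt{-19839 + 876492} = \sqrt{856653} = 19 \sqrt{2373}$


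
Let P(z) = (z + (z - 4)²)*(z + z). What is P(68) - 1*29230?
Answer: 537074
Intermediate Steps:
P(z) = 2*z*(z + (-4 + z)²) (P(z) = (z + (-4 + z)²)*(2*z) = 2*z*(z + (-4 + z)²))
P(68) - 1*29230 = 2*68*(68 + (-4 + 68)²) - 1*29230 = 2*68*(68 + 64²) - 29230 = 2*68*(68 + 4096) - 29230 = 2*68*4164 - 29230 = 566304 - 29230 = 537074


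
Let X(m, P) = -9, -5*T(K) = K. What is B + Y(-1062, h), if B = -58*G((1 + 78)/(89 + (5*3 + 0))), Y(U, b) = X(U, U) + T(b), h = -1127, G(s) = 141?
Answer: -39808/5 ≈ -7961.6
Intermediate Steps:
T(K) = -K/5
Y(U, b) = -9 - b/5
B = -8178 (B = -58*141 = -8178)
B + Y(-1062, h) = -8178 + (-9 - ⅕*(-1127)) = -8178 + (-9 + 1127/5) = -8178 + 1082/5 = -39808/5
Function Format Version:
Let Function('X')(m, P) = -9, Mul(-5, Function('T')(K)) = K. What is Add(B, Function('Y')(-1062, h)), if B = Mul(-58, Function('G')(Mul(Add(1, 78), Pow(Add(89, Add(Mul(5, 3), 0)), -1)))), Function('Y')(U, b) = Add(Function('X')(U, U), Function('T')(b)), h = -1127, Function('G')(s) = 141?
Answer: Rational(-39808, 5) ≈ -7961.6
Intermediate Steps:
Function('T')(K) = Mul(Rational(-1, 5), K)
Function('Y')(U, b) = Add(-9, Mul(Rational(-1, 5), b))
B = -8178 (B = Mul(-58, 141) = -8178)
Add(B, Function('Y')(-1062, h)) = Add(-8178, Add(-9, Mul(Rational(-1, 5), -1127))) = Add(-8178, Add(-9, Rational(1127, 5))) = Add(-8178, Rational(1082, 5)) = Rational(-39808, 5)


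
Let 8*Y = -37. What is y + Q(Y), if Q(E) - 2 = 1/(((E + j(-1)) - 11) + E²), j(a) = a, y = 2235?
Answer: 682349/305 ≈ 2237.2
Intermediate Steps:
Y = -37/8 (Y = (⅛)*(-37) = -37/8 ≈ -4.6250)
Q(E) = 2 + 1/(-12 + E + E²) (Q(E) = 2 + 1/(((E - 1) - 11) + E²) = 2 + 1/(((-1 + E) - 11) + E²) = 2 + 1/((-12 + E) + E²) = 2 + 1/(-12 + E + E²))
y + Q(Y) = 2235 + (-23 + 2*(-37/8) + 2*(-37/8)²)/(-12 - 37/8 + (-37/8)²) = 2235 + (-23 - 37/4 + 2*(1369/64))/(-12 - 37/8 + 1369/64) = 2235 + (-23 - 37/4 + 1369/32)/(305/64) = 2235 + (64/305)*(337/32) = 2235 + 674/305 = 682349/305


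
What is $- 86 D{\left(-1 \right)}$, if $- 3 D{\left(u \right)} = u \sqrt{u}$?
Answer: $- \frac{86 i}{3} \approx - 28.667 i$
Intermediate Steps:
$D{\left(u \right)} = - \frac{u^{\frac{3}{2}}}{3}$ ($D{\left(u \right)} = - \frac{u \sqrt{u}}{3} = - \frac{u^{\frac{3}{2}}}{3}$)
$- 86 D{\left(-1 \right)} = - 86 \left(- \frac{\left(-1\right)^{\frac{3}{2}}}{3}\right) = - 86 \left(- \frac{\left(-1\right) i}{3}\right) = - 86 \frac{i}{3} = - \frac{86 i}{3}$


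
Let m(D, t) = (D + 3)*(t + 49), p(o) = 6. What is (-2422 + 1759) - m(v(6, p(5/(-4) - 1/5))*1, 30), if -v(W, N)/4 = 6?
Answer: 996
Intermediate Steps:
v(W, N) = -24 (v(W, N) = -4*6 = -24)
m(D, t) = (3 + D)*(49 + t)
(-2422 + 1759) - m(v(6, p(5/(-4) - 1/5))*1, 30) = (-2422 + 1759) - (147 + 3*30 + 49*(-24*1) - 24*1*30) = -663 - (147 + 90 + 49*(-24) - 24*30) = -663 - (147 + 90 - 1176 - 720) = -663 - 1*(-1659) = -663 + 1659 = 996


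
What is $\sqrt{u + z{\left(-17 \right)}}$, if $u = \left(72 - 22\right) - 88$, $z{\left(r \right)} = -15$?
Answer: $i \sqrt{53} \approx 7.2801 i$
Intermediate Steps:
$u = -38$ ($u = 50 - 88 = -38$)
$\sqrt{u + z{\left(-17 \right)}} = \sqrt{-38 - 15} = \sqrt{-53} = i \sqrt{53}$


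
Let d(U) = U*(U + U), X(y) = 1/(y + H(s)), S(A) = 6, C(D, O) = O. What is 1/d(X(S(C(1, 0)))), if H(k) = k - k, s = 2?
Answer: 18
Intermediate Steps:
H(k) = 0
X(y) = 1/y (X(y) = 1/(y + 0) = 1/y)
d(U) = 2*U² (d(U) = U*(2*U) = 2*U²)
1/d(X(S(C(1, 0)))) = 1/(2*(1/6)²) = 1/(2*(⅙)²) = 1/(2*(1/36)) = 1/(1/18) = 18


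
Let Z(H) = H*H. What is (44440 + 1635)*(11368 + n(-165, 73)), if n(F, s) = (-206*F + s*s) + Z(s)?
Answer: 2580937200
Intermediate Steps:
Z(H) = H**2
n(F, s) = -206*F + 2*s**2 (n(F, s) = (-206*F + s*s) + s**2 = (-206*F + s**2) + s**2 = (s**2 - 206*F) + s**2 = -206*F + 2*s**2)
(44440 + 1635)*(11368 + n(-165, 73)) = (44440 + 1635)*(11368 + (-206*(-165) + 2*73**2)) = 46075*(11368 + (33990 + 2*5329)) = 46075*(11368 + (33990 + 10658)) = 46075*(11368 + 44648) = 46075*56016 = 2580937200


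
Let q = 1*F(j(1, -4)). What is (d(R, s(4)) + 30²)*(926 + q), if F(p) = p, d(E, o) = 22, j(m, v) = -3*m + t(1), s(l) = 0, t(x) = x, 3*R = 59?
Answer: 851928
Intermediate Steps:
R = 59/3 (R = (⅓)*59 = 59/3 ≈ 19.667)
j(m, v) = 1 - 3*m (j(m, v) = -3*m + 1 = 1 - 3*m)
q = -2 (q = 1*(1 - 3*1) = 1*(1 - 3) = 1*(-2) = -2)
(d(R, s(4)) + 30²)*(926 + q) = (22 + 30²)*(926 - 2) = (22 + 900)*924 = 922*924 = 851928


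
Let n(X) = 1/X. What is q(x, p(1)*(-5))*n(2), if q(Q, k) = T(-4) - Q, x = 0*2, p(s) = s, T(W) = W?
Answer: -2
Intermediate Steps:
x = 0
q(Q, k) = -4 - Q
q(x, p(1)*(-5))*n(2) = (-4 - 1*0)/2 = (-4 + 0)*(½) = -4*½ = -2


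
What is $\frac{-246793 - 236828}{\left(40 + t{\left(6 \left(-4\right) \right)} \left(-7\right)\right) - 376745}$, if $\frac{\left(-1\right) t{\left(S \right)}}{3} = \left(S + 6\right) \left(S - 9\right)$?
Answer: $\frac{483621}{364231} \approx 1.3278$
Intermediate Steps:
$t{\left(S \right)} = - 3 \left(-9 + S\right) \left(6 + S\right)$ ($t{\left(S \right)} = - 3 \left(S + 6\right) \left(S - 9\right) = - 3 \left(6 + S\right) \left(-9 + S\right) = - 3 \left(-9 + S\right) \left(6 + S\right)$)
$\frac{-246793 - 236828}{\left(40 + t{\left(6 \left(-4\right) \right)} \left(-7\right)\right) - 376745} = \frac{-246793 - 236828}{\left(40 + \left(162 - 3 \left(6 \left(-4\right)\right)^{2} + 9 \cdot 6 \left(-4\right)\right) \left(-7\right)\right) - 376745} = - \frac{483621}{\left(40 + \left(162 - 3 \left(-24\right)^{2} + 9 \left(-24\right)\right) \left(-7\right)\right) - 376745} = - \frac{483621}{\left(40 + \left(162 - 1728 - 216\right) \left(-7\right)\right) - 376745} = - \frac{483621}{\left(40 - -12474\right) - 376745} = - \frac{483621}{\left(40 + 12474\right) - 376745} = - \frac{483621}{12514 - 376745} = - \frac{483621}{-364231} = \left(-483621\right) \left(- \frac{1}{364231}\right) = \frac{483621}{364231}$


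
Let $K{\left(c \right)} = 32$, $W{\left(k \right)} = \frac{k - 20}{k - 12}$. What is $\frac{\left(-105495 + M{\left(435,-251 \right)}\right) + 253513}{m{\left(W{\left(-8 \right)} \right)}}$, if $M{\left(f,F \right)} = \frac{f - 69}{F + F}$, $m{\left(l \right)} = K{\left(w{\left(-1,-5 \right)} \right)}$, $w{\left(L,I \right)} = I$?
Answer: $\frac{37152335}{8032} \approx 4625.5$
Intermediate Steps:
$W{\left(k \right)} = \frac{-20 + k}{-12 + k}$
$m{\left(l \right)} = 32$
$M{\left(f,F \right)} = \frac{-69 + f}{2 F}$
$\frac{\left(-105495 + M{\left(435,-251 \right)}\right) + 253513}{m{\left(W{\left(-8 \right)} \right)}} = \frac{\left(-105495 + \frac{-69 + 435}{2 \left(-251\right)}\right) + 253513}{32} = \left(\left(-105495 + \frac{1}{2} \left(- \frac{1}{251}\right) 366\right) + 253513\right) \frac{1}{32} = \left(\left(-105495 - \frac{183}{251}\right) + 253513\right) \frac{1}{32} = \left(- \frac{26479428}{251} + 253513\right) \frac{1}{32} = \frac{37152335}{251} \cdot \frac{1}{32} = \frac{37152335}{8032}$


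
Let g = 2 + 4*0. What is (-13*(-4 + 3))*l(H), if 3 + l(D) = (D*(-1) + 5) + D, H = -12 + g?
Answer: 26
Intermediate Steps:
g = 2 (g = 2 + 0 = 2)
H = -10 (H = -12 + 2 = -10)
l(D) = 2 (l(D) = -3 + ((D*(-1) + 5) + D) = -3 + ((-D + 5) + D) = -3 + ((5 - D) + D) = -3 + 5 = 2)
(-13*(-4 + 3))*l(H) = -13*(-4 + 3)*2 = -13*(-1)*2 = 13*2 = 26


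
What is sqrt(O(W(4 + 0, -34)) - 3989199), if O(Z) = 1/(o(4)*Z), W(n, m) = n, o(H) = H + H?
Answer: I*sqrt(255308734)/8 ≈ 1997.3*I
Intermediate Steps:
o(H) = 2*H
O(Z) = 1/(8*Z) (O(Z) = 1/(((2*4))*Z) = 1/(8*Z))
sqrt(O(W(4 + 0, -34)) - 3989199) = sqrt(1/(8*(4 + 0)) - 3989199) = sqrt((1/8)/4 - 3989199) = sqrt((1/8)*(1/4) - 3989199) = sqrt(1/32 - 3989199) = sqrt(-127654367/32) = I*sqrt(255308734)/8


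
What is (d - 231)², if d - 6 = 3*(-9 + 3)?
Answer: 59049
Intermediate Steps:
d = -12 (d = 6 + 3*(-9 + 3) = 6 + 3*(-6) = 6 - 18 = -12)
(d - 231)² = (-12 - 231)² = (-243)² = 59049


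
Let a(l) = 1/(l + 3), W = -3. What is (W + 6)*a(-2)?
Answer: 3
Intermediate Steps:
a(l) = 1/(3 + l)
(W + 6)*a(-2) = (-3 + 6)/(3 - 2) = 3/1 = 3*1 = 3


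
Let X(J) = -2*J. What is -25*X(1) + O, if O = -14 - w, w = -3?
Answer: 39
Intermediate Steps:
O = -11 (O = -14 - 1*(-3) = -14 + 3 = -11)
-25*X(1) + O = -(-50) - 11 = -25*(-2) - 11 = 50 - 11 = 39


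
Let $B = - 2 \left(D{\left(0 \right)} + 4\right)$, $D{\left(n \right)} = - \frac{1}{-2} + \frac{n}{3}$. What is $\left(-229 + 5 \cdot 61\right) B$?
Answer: $-684$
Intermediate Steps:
$D{\left(n \right)} = \frac{1}{2} + \frac{n}{3}$ ($D{\left(n \right)} = \left(-1\right) \left(- \frac{1}{2}\right) + n \frac{1}{3} = \frac{1}{2} + \frac{n}{3}$)
$B = -9$ ($B = - 2 \left(\left(\frac{1}{2} + \frac{1}{3} \cdot 0\right) + 4\right) = - 2 \left(\left(\frac{1}{2} + 0\right) + 4\right) = - 2 \left(\frac{1}{2} + 4\right) = \left(-2\right) \frac{9}{2} = -9$)
$\left(-229 + 5 \cdot 61\right) B = \left(-229 + 5 \cdot 61\right) \left(-9\right) = \left(-229 + 305\right) \left(-9\right) = 76 \left(-9\right) = -684$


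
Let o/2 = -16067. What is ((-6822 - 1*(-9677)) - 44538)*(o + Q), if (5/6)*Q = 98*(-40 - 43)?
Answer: 8731504742/5 ≈ 1.7463e+9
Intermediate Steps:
o = -32134 (o = 2*(-16067) = -32134)
Q = -48804/5 (Q = 6*(98*(-40 - 43))/5 = 6*(98*(-83))/5 = (6/5)*(-8134) = -48804/5 ≈ -9760.8)
((-6822 - 1*(-9677)) - 44538)*(o + Q) = ((-6822 - 1*(-9677)) - 44538)*(-32134 - 48804/5) = ((-6822 + 9677) - 44538)*(-209474/5) = (2855 - 44538)*(-209474/5) = -41683*(-209474/5) = 8731504742/5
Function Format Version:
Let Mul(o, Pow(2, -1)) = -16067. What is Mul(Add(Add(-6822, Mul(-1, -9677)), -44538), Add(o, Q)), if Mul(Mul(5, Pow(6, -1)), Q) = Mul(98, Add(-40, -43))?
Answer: Rational(8731504742, 5) ≈ 1.7463e+9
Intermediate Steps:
o = -32134 (o = Mul(2, -16067) = -32134)
Q = Rational(-48804, 5) (Q = Mul(Rational(6, 5), Mul(98, Add(-40, -43))) = Mul(Rational(6, 5), Mul(98, -83)) = Mul(Rational(6, 5), -8134) = Rational(-48804, 5) ≈ -9760.8)
Mul(Add(Add(-6822, Mul(-1, -9677)), -44538), Add(o, Q)) = Mul(Add(Add(-6822, Mul(-1, -9677)), -44538), Add(-32134, Rational(-48804, 5))) = Mul(Add(Add(-6822, 9677), -44538), Rational(-209474, 5)) = Mul(Add(2855, -44538), Rational(-209474, 5)) = Mul(-41683, Rational(-209474, 5)) = Rational(8731504742, 5)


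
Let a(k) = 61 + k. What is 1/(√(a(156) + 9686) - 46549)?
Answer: -46549/2166799498 - √9903/2166799498 ≈ -2.1529e-5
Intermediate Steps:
1/(√(a(156) + 9686) - 46549) = 1/(√((61 + 156) + 9686) - 46549) = 1/(√(217 + 9686) - 46549) = 1/(√9903 - 46549) = 1/(-46549 + √9903)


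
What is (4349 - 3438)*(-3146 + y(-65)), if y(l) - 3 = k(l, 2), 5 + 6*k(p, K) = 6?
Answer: -17178727/6 ≈ -2.8631e+6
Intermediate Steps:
k(p, K) = ⅙ (k(p, K) = -⅚ + (⅙)*6 = -⅚ + 1 = ⅙)
y(l) = 19/6 (y(l) = 3 + ⅙ = 19/6)
(4349 - 3438)*(-3146 + y(-65)) = (4349 - 3438)*(-3146 + 19/6) = 911*(-18857/6) = -17178727/6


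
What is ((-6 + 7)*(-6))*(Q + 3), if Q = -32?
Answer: 174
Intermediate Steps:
((-6 + 7)*(-6))*(Q + 3) = ((-6 + 7)*(-6))*(-32 + 3) = (1*(-6))*(-29) = -6*(-29) = 174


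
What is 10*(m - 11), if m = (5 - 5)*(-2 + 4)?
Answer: -110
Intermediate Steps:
m = 0 (m = 0*2 = 0)
10*(m - 11) = 10*(0 - 11) = 10*(-11) = -110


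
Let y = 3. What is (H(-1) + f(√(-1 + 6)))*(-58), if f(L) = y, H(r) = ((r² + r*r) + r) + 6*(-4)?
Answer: 1160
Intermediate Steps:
H(r) = -24 + r + 2*r² (H(r) = ((r² + r²) + r) - 24 = (2*r² + r) - 24 = (r + 2*r²) - 24 = -24 + r + 2*r²)
f(L) = 3
(H(-1) + f(√(-1 + 6)))*(-58) = ((-24 - 1 + 2*(-1)²) + 3)*(-58) = ((-24 - 1 + 2*1) + 3)*(-58) = ((-24 - 1 + 2) + 3)*(-58) = (-23 + 3)*(-58) = -20*(-58) = 1160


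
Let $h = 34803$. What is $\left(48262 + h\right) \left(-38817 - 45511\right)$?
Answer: $-7004705320$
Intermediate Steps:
$\left(48262 + h\right) \left(-38817 - 45511\right) = \left(48262 + 34803\right) \left(-38817 - 45511\right) = 83065 \left(-84328\right) = -7004705320$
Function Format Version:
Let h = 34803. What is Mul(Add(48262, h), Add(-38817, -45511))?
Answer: -7004705320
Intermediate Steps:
Mul(Add(48262, h), Add(-38817, -45511)) = Mul(Add(48262, 34803), Add(-38817, -45511)) = Mul(83065, -84328) = -7004705320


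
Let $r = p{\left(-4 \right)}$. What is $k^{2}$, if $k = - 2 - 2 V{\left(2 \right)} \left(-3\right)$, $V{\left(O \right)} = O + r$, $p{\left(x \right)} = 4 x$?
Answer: $28224$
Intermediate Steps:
$r = -16$ ($r = 4 \left(-4\right) = -16$)
$V{\left(O \right)} = -16 + O$ ($V{\left(O \right)} = O - 16 = -16 + O$)
$k = 168$ ($k = - 2 - 2 \left(-16 + 2\right) \left(-3\right) = - 2 \left(-2\right) \left(-14\right) \left(-3\right) = - 2 \cdot 28 \left(-3\right) = \left(-2\right) \left(-84\right) = 168$)
$k^{2} = 168^{2} = 28224$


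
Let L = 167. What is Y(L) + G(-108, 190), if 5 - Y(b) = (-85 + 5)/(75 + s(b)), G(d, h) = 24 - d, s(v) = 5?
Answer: 138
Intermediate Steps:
Y(b) = 6 (Y(b) = 5 - (-85 + 5)/(75 + 5) = 5 - (-80)/80 = 5 - 1*(-1) = 5 + 1 = 6)
Y(L) + G(-108, 190) = 6 + (24 - 1*(-108)) = 6 + (24 + 108) = 6 + 132 = 138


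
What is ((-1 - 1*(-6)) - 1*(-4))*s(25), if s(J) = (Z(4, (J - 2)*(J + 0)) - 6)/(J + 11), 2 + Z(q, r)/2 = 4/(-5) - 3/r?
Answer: -1669/575 ≈ -2.9026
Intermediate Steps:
Z(q, r) = -28/5 - 6/r (Z(q, r) = -4 + 2*(4/(-5) - 3/r) = -4 + 2*(4*(-⅕) - 3/r) = -4 + 2*(-⅘ - 3/r) = -4 + (-8/5 - 6/r) = -28/5 - 6/r)
s(J) = (-58/5 - 6/(J*(-2 + J)))/(11 + J) (s(J) = ((-28/5 - 6*1/((J + 0)*(J - 2))) - 6)/(J + 11) = ((-28/5 - 6*1/(J*(-2 + J))) - 6)/(11 + J) = ((-28/5 - 6/(J*(-2 + J))) - 6)/(11 + J) = (-58/5 - 6/(J*(-2 + J)))/(11 + J))
((-1 - 1*(-6)) - 1*(-4))*s(25) = ((-1 - 1*(-6)) - 1*(-4))*((⅖)*(-15 - 29*25*(-2 + 25))/(25*(-2 + 25)*(11 + 25))) = ((-1 + 6) + 4)*((⅖)*(1/25)*(-15 - 29*25*23)/(23*36)) = (5 + 4)*((⅖)*(1/25)*(1/23)*(1/36)*(-15 - 16675)) = 9*((⅖)*(1/25)*(1/23)*(1/36)*(-16690)) = 9*(-1669/5175) = -1669/575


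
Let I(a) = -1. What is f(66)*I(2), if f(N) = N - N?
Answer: 0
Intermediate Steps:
f(N) = 0
f(66)*I(2) = 0*(-1) = 0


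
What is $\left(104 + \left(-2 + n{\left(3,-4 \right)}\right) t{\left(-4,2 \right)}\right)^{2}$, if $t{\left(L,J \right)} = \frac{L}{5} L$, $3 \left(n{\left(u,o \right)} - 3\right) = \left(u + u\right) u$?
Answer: $\frac{399424}{25} \approx 15977.0$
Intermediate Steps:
$n{\left(u,o \right)} = 3 + \frac{2 u^{2}}{3}$ ($n{\left(u,o \right)} = 3 + \frac{\left(u + u\right) u}{3} = 3 + \frac{2 u u}{3} = 3 + \frac{2 u^{2}}{3}$)
$t{\left(L,J \right)} = \frac{L^{2}}{5}$ ($t{\left(L,J \right)} = L \frac{1}{5} L = \frac{L}{5} L = \frac{L^{2}}{5}$)
$\left(104 + \left(-2 + n{\left(3,-4 \right)}\right) t{\left(-4,2 \right)}\right)^{2} = \left(104 + \left(-2 + \left(3 + \frac{2 \cdot 3^{2}}{3}\right)\right) \frac{\left(-4\right)^{2}}{5}\right)^{2} = \left(104 + \left(-2 + \left(3 + \frac{2}{3} \cdot 9\right)\right) \frac{1}{5} \cdot 16\right)^{2} = \left(104 + \left(-2 + \left(3 + 6\right)\right) \frac{16}{5}\right)^{2} = \left(104 + \left(-2 + 9\right) \frac{16}{5}\right)^{2} = \left(104 + 7 \cdot \frac{16}{5}\right)^{2} = \left(104 + \frac{112}{5}\right)^{2} = \left(\frac{632}{5}\right)^{2} = \frac{399424}{25}$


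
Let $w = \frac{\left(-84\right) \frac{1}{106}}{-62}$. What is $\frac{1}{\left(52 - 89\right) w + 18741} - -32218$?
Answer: $\frac{992014323191}{30790686} \approx 32218.0$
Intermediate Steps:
$w = \frac{21}{1643}$ ($w = \left(-84\right) \frac{1}{106} \left(- \frac{1}{62}\right) = \left(- \frac{42}{53}\right) \left(- \frac{1}{62}\right) = \frac{21}{1643} \approx 0.012782$)
$\frac{1}{\left(52 - 89\right) w + 18741} - -32218 = \frac{1}{\left(52 - 89\right) \frac{21}{1643} + 18741} - -32218 = \frac{1}{\left(-37\right) \frac{21}{1643} + 18741} + 32218 = \frac{1}{- \frac{777}{1643} + 18741} + 32218 = \frac{1}{\frac{30790686}{1643}} + 32218 = \frac{1643}{30790686} + 32218 = \frac{992014323191}{30790686}$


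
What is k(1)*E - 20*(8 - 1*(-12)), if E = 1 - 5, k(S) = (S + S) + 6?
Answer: -432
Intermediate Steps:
k(S) = 6 + 2*S (k(S) = 2*S + 6 = 6 + 2*S)
E = -4
k(1)*E - 20*(8 - 1*(-12)) = (6 + 2*1)*(-4) - 20*(8 - 1*(-12)) = (6 + 2)*(-4) - 20*(8 + 12) = 8*(-4) - 20*20 = -32 - 400 = -432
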